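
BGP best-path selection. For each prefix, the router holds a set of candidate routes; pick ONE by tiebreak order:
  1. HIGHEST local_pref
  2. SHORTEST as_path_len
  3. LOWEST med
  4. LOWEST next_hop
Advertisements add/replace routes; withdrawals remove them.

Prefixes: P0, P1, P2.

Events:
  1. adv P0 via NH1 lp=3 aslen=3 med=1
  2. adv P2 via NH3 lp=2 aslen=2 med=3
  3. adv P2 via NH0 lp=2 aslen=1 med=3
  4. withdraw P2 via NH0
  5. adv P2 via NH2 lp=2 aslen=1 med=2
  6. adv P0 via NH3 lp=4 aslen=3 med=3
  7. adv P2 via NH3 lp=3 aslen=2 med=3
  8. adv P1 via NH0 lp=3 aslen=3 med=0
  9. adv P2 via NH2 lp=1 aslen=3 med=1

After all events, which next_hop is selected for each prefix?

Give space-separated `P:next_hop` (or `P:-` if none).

Answer: P0:NH3 P1:NH0 P2:NH3

Derivation:
Op 1: best P0=NH1 P1=- P2=-
Op 2: best P0=NH1 P1=- P2=NH3
Op 3: best P0=NH1 P1=- P2=NH0
Op 4: best P0=NH1 P1=- P2=NH3
Op 5: best P0=NH1 P1=- P2=NH2
Op 6: best P0=NH3 P1=- P2=NH2
Op 7: best P0=NH3 P1=- P2=NH3
Op 8: best P0=NH3 P1=NH0 P2=NH3
Op 9: best P0=NH3 P1=NH0 P2=NH3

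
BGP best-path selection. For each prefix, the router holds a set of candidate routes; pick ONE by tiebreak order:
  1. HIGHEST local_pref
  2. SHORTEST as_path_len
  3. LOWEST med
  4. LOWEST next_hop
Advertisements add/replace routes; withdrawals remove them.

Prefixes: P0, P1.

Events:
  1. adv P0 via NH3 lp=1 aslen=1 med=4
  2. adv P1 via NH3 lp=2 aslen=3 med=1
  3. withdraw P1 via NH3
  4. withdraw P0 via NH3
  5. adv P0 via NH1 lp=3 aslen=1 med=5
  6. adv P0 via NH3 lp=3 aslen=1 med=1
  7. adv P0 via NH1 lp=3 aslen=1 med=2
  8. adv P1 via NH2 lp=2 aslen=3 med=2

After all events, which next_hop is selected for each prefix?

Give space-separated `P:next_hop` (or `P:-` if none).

Answer: P0:NH3 P1:NH2

Derivation:
Op 1: best P0=NH3 P1=-
Op 2: best P0=NH3 P1=NH3
Op 3: best P0=NH3 P1=-
Op 4: best P0=- P1=-
Op 5: best P0=NH1 P1=-
Op 6: best P0=NH3 P1=-
Op 7: best P0=NH3 P1=-
Op 8: best P0=NH3 P1=NH2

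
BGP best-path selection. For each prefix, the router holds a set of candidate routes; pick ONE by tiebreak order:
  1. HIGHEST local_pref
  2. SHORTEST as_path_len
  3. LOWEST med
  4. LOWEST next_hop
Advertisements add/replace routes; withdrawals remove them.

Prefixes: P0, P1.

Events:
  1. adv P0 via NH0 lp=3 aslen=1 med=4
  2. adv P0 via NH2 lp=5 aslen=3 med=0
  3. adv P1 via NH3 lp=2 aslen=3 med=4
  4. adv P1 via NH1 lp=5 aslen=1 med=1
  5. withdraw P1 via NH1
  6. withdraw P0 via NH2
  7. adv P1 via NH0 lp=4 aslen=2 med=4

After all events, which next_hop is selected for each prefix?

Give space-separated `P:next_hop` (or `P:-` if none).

Answer: P0:NH0 P1:NH0

Derivation:
Op 1: best P0=NH0 P1=-
Op 2: best P0=NH2 P1=-
Op 3: best P0=NH2 P1=NH3
Op 4: best P0=NH2 P1=NH1
Op 5: best P0=NH2 P1=NH3
Op 6: best P0=NH0 P1=NH3
Op 7: best P0=NH0 P1=NH0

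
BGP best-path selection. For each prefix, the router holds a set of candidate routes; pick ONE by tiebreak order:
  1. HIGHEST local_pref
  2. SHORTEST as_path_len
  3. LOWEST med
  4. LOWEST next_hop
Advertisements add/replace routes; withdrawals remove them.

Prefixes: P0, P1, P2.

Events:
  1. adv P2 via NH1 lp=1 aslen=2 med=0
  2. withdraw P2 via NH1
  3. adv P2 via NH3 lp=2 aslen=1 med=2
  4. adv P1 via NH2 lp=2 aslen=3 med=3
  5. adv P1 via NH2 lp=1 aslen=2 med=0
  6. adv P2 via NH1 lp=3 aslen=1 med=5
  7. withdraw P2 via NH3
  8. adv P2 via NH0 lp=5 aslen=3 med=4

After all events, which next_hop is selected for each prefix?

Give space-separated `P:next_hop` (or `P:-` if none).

Op 1: best P0=- P1=- P2=NH1
Op 2: best P0=- P1=- P2=-
Op 3: best P0=- P1=- P2=NH3
Op 4: best P0=- P1=NH2 P2=NH3
Op 5: best P0=- P1=NH2 P2=NH3
Op 6: best P0=- P1=NH2 P2=NH1
Op 7: best P0=- P1=NH2 P2=NH1
Op 8: best P0=- P1=NH2 P2=NH0

Answer: P0:- P1:NH2 P2:NH0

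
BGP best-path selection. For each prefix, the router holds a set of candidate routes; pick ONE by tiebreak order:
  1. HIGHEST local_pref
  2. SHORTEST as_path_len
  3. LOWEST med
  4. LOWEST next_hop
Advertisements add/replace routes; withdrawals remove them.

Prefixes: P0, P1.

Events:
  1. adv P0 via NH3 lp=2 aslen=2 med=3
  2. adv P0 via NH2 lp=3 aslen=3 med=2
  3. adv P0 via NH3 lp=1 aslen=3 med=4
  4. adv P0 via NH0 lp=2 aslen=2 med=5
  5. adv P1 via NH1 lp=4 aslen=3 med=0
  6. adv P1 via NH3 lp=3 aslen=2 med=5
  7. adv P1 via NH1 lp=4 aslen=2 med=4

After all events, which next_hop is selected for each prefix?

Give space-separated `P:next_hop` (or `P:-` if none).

Op 1: best P0=NH3 P1=-
Op 2: best P0=NH2 P1=-
Op 3: best P0=NH2 P1=-
Op 4: best P0=NH2 P1=-
Op 5: best P0=NH2 P1=NH1
Op 6: best P0=NH2 P1=NH1
Op 7: best P0=NH2 P1=NH1

Answer: P0:NH2 P1:NH1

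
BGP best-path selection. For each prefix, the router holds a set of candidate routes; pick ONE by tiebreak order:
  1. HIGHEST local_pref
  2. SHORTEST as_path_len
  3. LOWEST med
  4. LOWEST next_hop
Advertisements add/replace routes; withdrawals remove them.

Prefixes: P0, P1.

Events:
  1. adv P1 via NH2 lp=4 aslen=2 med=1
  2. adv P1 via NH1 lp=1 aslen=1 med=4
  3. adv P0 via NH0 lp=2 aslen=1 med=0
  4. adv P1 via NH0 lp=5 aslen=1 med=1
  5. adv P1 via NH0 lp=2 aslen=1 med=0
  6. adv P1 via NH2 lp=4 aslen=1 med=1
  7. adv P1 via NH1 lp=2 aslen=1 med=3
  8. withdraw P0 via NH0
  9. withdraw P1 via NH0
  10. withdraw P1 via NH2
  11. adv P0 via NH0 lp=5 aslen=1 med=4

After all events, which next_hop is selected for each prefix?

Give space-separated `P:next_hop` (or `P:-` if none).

Op 1: best P0=- P1=NH2
Op 2: best P0=- P1=NH2
Op 3: best P0=NH0 P1=NH2
Op 4: best P0=NH0 P1=NH0
Op 5: best P0=NH0 P1=NH2
Op 6: best P0=NH0 P1=NH2
Op 7: best P0=NH0 P1=NH2
Op 8: best P0=- P1=NH2
Op 9: best P0=- P1=NH2
Op 10: best P0=- P1=NH1
Op 11: best P0=NH0 P1=NH1

Answer: P0:NH0 P1:NH1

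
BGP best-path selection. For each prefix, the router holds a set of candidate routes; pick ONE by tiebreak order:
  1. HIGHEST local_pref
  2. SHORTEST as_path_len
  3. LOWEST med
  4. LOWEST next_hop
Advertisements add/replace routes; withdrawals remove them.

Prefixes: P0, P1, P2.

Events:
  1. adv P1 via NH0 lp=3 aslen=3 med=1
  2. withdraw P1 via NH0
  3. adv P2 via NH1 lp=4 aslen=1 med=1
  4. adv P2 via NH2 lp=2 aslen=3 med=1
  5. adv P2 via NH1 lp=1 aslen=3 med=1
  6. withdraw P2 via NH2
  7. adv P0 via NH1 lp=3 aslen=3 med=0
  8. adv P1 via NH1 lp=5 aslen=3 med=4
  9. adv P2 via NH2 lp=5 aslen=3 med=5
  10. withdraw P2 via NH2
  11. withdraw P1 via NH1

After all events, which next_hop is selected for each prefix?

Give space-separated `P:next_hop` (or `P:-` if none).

Answer: P0:NH1 P1:- P2:NH1

Derivation:
Op 1: best P0=- P1=NH0 P2=-
Op 2: best P0=- P1=- P2=-
Op 3: best P0=- P1=- P2=NH1
Op 4: best P0=- P1=- P2=NH1
Op 5: best P0=- P1=- P2=NH2
Op 6: best P0=- P1=- P2=NH1
Op 7: best P0=NH1 P1=- P2=NH1
Op 8: best P0=NH1 P1=NH1 P2=NH1
Op 9: best P0=NH1 P1=NH1 P2=NH2
Op 10: best P0=NH1 P1=NH1 P2=NH1
Op 11: best P0=NH1 P1=- P2=NH1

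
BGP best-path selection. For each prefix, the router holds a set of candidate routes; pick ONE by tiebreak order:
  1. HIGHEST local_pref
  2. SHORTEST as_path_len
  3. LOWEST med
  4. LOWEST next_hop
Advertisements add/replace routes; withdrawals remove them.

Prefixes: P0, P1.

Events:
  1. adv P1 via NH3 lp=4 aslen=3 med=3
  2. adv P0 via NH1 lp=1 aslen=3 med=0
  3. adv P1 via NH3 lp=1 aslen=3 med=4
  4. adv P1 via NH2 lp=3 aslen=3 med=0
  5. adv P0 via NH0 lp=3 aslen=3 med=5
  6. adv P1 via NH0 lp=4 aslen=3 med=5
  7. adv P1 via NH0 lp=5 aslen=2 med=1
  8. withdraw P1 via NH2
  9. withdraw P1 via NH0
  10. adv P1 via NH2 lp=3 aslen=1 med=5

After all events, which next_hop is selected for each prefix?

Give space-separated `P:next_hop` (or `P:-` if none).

Answer: P0:NH0 P1:NH2

Derivation:
Op 1: best P0=- P1=NH3
Op 2: best P0=NH1 P1=NH3
Op 3: best P0=NH1 P1=NH3
Op 4: best P0=NH1 P1=NH2
Op 5: best P0=NH0 P1=NH2
Op 6: best P0=NH0 P1=NH0
Op 7: best P0=NH0 P1=NH0
Op 8: best P0=NH0 P1=NH0
Op 9: best P0=NH0 P1=NH3
Op 10: best P0=NH0 P1=NH2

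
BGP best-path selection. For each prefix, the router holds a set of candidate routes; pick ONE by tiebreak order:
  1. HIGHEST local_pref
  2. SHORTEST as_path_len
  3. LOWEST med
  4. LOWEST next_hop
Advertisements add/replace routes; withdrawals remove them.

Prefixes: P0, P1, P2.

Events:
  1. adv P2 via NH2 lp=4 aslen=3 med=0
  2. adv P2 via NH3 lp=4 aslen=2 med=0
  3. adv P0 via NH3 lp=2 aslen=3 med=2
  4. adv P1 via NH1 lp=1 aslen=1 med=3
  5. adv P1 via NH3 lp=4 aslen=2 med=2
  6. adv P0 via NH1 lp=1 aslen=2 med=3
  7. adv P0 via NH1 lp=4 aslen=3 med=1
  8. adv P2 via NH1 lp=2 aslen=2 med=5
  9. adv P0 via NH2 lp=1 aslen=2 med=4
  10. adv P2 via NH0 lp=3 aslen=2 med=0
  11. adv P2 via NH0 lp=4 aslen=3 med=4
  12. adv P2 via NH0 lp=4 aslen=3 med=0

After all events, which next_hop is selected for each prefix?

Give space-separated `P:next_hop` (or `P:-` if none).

Answer: P0:NH1 P1:NH3 P2:NH3

Derivation:
Op 1: best P0=- P1=- P2=NH2
Op 2: best P0=- P1=- P2=NH3
Op 3: best P0=NH3 P1=- P2=NH3
Op 4: best P0=NH3 P1=NH1 P2=NH3
Op 5: best P0=NH3 P1=NH3 P2=NH3
Op 6: best P0=NH3 P1=NH3 P2=NH3
Op 7: best P0=NH1 P1=NH3 P2=NH3
Op 8: best P0=NH1 P1=NH3 P2=NH3
Op 9: best P0=NH1 P1=NH3 P2=NH3
Op 10: best P0=NH1 P1=NH3 P2=NH3
Op 11: best P0=NH1 P1=NH3 P2=NH3
Op 12: best P0=NH1 P1=NH3 P2=NH3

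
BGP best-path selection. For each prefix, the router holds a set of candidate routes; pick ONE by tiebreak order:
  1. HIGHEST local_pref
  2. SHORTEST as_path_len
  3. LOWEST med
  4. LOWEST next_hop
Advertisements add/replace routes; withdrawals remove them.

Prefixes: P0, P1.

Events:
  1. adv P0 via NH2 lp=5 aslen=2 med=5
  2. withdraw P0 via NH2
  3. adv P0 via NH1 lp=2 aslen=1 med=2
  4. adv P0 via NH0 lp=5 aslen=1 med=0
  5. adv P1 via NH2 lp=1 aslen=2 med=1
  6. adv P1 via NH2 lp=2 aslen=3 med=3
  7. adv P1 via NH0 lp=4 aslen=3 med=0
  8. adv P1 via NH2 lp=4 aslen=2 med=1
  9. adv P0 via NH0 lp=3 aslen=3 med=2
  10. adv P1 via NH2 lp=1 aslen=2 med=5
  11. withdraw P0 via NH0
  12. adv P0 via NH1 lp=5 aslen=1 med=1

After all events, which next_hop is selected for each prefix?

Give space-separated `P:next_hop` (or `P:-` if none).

Answer: P0:NH1 P1:NH0

Derivation:
Op 1: best P0=NH2 P1=-
Op 2: best P0=- P1=-
Op 3: best P0=NH1 P1=-
Op 4: best P0=NH0 P1=-
Op 5: best P0=NH0 P1=NH2
Op 6: best P0=NH0 P1=NH2
Op 7: best P0=NH0 P1=NH0
Op 8: best P0=NH0 P1=NH2
Op 9: best P0=NH0 P1=NH2
Op 10: best P0=NH0 P1=NH0
Op 11: best P0=NH1 P1=NH0
Op 12: best P0=NH1 P1=NH0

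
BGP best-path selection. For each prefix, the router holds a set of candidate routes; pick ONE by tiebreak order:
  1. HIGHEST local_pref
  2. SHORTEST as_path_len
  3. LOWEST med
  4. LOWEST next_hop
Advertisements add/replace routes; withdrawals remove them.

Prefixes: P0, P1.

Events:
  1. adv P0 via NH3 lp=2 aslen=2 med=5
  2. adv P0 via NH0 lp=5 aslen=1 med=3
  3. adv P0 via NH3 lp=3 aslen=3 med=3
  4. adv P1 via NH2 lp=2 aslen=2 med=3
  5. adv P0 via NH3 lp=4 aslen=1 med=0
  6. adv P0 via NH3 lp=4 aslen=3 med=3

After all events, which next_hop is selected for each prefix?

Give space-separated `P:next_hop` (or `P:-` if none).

Answer: P0:NH0 P1:NH2

Derivation:
Op 1: best P0=NH3 P1=-
Op 2: best P0=NH0 P1=-
Op 3: best P0=NH0 P1=-
Op 4: best P0=NH0 P1=NH2
Op 5: best P0=NH0 P1=NH2
Op 6: best P0=NH0 P1=NH2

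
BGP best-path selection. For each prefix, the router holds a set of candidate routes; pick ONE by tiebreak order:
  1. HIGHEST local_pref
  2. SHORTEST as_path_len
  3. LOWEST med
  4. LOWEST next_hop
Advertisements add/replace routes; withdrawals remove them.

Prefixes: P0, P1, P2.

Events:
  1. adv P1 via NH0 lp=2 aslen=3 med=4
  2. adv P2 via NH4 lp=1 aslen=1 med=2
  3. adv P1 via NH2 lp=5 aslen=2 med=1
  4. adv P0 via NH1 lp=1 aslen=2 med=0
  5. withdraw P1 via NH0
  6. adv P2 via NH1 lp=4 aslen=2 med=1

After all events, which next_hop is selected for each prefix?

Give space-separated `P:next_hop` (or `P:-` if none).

Answer: P0:NH1 P1:NH2 P2:NH1

Derivation:
Op 1: best P0=- P1=NH0 P2=-
Op 2: best P0=- P1=NH0 P2=NH4
Op 3: best P0=- P1=NH2 P2=NH4
Op 4: best P0=NH1 P1=NH2 P2=NH4
Op 5: best P0=NH1 P1=NH2 P2=NH4
Op 6: best P0=NH1 P1=NH2 P2=NH1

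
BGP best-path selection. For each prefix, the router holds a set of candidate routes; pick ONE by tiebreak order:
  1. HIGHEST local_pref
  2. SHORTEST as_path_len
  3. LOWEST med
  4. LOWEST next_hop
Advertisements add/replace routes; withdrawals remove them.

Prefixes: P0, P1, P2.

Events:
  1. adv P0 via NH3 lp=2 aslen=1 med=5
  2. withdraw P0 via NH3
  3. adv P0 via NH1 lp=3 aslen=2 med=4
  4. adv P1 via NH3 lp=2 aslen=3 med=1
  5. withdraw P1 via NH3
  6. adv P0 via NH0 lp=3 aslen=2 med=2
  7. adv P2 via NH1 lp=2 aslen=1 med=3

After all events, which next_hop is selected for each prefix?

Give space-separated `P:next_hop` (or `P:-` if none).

Answer: P0:NH0 P1:- P2:NH1

Derivation:
Op 1: best P0=NH3 P1=- P2=-
Op 2: best P0=- P1=- P2=-
Op 3: best P0=NH1 P1=- P2=-
Op 4: best P0=NH1 P1=NH3 P2=-
Op 5: best P0=NH1 P1=- P2=-
Op 6: best P0=NH0 P1=- P2=-
Op 7: best P0=NH0 P1=- P2=NH1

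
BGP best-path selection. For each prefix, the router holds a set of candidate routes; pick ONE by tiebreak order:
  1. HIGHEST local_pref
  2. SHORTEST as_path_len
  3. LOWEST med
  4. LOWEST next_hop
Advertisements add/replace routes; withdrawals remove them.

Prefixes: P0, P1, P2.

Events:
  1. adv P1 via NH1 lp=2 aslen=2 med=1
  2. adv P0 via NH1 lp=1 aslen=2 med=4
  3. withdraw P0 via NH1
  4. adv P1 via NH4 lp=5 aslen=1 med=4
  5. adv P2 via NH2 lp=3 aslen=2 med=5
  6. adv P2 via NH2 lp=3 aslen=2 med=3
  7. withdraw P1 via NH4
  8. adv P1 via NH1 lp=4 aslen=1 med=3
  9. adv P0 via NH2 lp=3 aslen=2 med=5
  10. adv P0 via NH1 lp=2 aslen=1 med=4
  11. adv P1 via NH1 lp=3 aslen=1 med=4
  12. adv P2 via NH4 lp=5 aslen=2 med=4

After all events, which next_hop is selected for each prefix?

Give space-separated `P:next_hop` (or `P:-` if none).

Op 1: best P0=- P1=NH1 P2=-
Op 2: best P0=NH1 P1=NH1 P2=-
Op 3: best P0=- P1=NH1 P2=-
Op 4: best P0=- P1=NH4 P2=-
Op 5: best P0=- P1=NH4 P2=NH2
Op 6: best P0=- P1=NH4 P2=NH2
Op 7: best P0=- P1=NH1 P2=NH2
Op 8: best P0=- P1=NH1 P2=NH2
Op 9: best P0=NH2 P1=NH1 P2=NH2
Op 10: best P0=NH2 P1=NH1 P2=NH2
Op 11: best P0=NH2 P1=NH1 P2=NH2
Op 12: best P0=NH2 P1=NH1 P2=NH4

Answer: P0:NH2 P1:NH1 P2:NH4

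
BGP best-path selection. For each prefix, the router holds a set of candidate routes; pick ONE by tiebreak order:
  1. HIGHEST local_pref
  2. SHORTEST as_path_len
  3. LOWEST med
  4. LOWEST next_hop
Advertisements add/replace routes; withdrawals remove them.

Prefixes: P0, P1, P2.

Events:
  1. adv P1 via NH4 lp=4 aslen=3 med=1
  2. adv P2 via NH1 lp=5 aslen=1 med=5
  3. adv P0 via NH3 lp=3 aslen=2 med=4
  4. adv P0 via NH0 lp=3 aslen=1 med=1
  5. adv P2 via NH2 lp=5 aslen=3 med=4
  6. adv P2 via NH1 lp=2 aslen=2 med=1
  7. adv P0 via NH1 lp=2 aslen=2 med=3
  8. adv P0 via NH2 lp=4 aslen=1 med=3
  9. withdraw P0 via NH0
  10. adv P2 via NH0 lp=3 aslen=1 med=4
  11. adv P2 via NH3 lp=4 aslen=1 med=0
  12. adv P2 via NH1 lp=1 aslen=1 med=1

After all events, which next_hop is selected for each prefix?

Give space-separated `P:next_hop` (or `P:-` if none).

Op 1: best P0=- P1=NH4 P2=-
Op 2: best P0=- P1=NH4 P2=NH1
Op 3: best P0=NH3 P1=NH4 P2=NH1
Op 4: best P0=NH0 P1=NH4 P2=NH1
Op 5: best P0=NH0 P1=NH4 P2=NH1
Op 6: best P0=NH0 P1=NH4 P2=NH2
Op 7: best P0=NH0 P1=NH4 P2=NH2
Op 8: best P0=NH2 P1=NH4 P2=NH2
Op 9: best P0=NH2 P1=NH4 P2=NH2
Op 10: best P0=NH2 P1=NH4 P2=NH2
Op 11: best P0=NH2 P1=NH4 P2=NH2
Op 12: best P0=NH2 P1=NH4 P2=NH2

Answer: P0:NH2 P1:NH4 P2:NH2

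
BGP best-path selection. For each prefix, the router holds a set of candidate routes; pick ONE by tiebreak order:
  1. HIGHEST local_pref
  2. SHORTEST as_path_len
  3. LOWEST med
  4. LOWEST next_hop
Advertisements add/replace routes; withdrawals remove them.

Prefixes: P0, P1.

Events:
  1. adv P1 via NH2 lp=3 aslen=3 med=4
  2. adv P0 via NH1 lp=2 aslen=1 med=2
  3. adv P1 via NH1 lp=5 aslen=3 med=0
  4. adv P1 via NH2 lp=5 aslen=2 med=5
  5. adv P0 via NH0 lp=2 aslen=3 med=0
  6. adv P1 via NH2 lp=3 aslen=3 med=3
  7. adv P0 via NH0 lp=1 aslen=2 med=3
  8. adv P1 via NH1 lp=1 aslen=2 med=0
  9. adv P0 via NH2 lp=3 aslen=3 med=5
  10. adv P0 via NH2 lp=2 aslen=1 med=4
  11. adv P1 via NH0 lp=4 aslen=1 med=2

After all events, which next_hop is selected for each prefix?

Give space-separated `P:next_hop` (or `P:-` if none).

Answer: P0:NH1 P1:NH0

Derivation:
Op 1: best P0=- P1=NH2
Op 2: best P0=NH1 P1=NH2
Op 3: best P0=NH1 P1=NH1
Op 4: best P0=NH1 P1=NH2
Op 5: best P0=NH1 P1=NH2
Op 6: best P0=NH1 P1=NH1
Op 7: best P0=NH1 P1=NH1
Op 8: best P0=NH1 P1=NH2
Op 9: best P0=NH2 P1=NH2
Op 10: best P0=NH1 P1=NH2
Op 11: best P0=NH1 P1=NH0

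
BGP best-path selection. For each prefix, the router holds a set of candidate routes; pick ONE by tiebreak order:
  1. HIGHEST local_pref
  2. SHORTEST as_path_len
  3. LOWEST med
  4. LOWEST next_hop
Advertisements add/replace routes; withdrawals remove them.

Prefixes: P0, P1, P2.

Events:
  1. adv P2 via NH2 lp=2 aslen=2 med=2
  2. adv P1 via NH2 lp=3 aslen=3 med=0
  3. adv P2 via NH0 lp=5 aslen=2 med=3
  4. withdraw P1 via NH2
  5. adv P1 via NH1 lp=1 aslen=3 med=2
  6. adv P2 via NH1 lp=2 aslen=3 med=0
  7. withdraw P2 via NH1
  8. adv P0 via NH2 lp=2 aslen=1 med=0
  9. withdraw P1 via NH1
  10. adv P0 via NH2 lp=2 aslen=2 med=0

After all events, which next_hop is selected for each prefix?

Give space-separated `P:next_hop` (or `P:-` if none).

Answer: P0:NH2 P1:- P2:NH0

Derivation:
Op 1: best P0=- P1=- P2=NH2
Op 2: best P0=- P1=NH2 P2=NH2
Op 3: best P0=- P1=NH2 P2=NH0
Op 4: best P0=- P1=- P2=NH0
Op 5: best P0=- P1=NH1 P2=NH0
Op 6: best P0=- P1=NH1 P2=NH0
Op 7: best P0=- P1=NH1 P2=NH0
Op 8: best P0=NH2 P1=NH1 P2=NH0
Op 9: best P0=NH2 P1=- P2=NH0
Op 10: best P0=NH2 P1=- P2=NH0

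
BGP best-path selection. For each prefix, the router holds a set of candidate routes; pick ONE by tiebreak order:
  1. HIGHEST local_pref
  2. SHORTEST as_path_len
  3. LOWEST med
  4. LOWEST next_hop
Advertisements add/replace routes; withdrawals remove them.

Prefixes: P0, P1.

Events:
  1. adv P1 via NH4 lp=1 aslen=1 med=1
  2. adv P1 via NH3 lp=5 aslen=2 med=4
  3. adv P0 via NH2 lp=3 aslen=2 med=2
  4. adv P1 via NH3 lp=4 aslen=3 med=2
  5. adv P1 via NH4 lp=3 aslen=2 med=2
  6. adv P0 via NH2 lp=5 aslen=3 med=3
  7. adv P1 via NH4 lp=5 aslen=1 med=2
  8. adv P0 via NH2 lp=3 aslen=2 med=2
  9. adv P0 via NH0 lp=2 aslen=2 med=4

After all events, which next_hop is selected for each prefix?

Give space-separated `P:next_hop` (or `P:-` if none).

Answer: P0:NH2 P1:NH4

Derivation:
Op 1: best P0=- P1=NH4
Op 2: best P0=- P1=NH3
Op 3: best P0=NH2 P1=NH3
Op 4: best P0=NH2 P1=NH3
Op 5: best P0=NH2 P1=NH3
Op 6: best P0=NH2 P1=NH3
Op 7: best P0=NH2 P1=NH4
Op 8: best P0=NH2 P1=NH4
Op 9: best P0=NH2 P1=NH4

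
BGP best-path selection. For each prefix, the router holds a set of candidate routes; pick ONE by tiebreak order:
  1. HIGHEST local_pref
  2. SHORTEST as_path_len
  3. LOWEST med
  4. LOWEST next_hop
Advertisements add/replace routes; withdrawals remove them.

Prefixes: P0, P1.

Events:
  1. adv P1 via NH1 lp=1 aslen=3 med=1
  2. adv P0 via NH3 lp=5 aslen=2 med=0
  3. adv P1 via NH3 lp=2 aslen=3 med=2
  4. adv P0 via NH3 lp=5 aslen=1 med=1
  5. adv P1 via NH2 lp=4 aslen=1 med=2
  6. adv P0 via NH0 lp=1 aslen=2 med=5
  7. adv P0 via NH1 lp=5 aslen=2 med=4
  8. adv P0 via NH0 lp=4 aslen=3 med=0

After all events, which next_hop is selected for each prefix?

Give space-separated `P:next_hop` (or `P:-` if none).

Answer: P0:NH3 P1:NH2

Derivation:
Op 1: best P0=- P1=NH1
Op 2: best P0=NH3 P1=NH1
Op 3: best P0=NH3 P1=NH3
Op 4: best P0=NH3 P1=NH3
Op 5: best P0=NH3 P1=NH2
Op 6: best P0=NH3 P1=NH2
Op 7: best P0=NH3 P1=NH2
Op 8: best P0=NH3 P1=NH2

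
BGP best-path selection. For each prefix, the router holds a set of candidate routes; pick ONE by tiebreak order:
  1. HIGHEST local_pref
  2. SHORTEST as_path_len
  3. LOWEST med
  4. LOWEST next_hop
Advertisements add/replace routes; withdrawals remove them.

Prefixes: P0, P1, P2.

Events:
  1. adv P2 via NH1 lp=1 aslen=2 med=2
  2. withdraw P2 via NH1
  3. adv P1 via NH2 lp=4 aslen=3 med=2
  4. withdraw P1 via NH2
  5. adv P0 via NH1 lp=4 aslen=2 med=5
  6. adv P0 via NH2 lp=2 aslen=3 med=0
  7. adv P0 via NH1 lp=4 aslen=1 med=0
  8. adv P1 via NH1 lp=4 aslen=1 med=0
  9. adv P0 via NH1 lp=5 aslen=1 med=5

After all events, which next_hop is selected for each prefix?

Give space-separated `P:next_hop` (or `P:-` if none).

Op 1: best P0=- P1=- P2=NH1
Op 2: best P0=- P1=- P2=-
Op 3: best P0=- P1=NH2 P2=-
Op 4: best P0=- P1=- P2=-
Op 5: best P0=NH1 P1=- P2=-
Op 6: best P0=NH1 P1=- P2=-
Op 7: best P0=NH1 P1=- P2=-
Op 8: best P0=NH1 P1=NH1 P2=-
Op 9: best P0=NH1 P1=NH1 P2=-

Answer: P0:NH1 P1:NH1 P2:-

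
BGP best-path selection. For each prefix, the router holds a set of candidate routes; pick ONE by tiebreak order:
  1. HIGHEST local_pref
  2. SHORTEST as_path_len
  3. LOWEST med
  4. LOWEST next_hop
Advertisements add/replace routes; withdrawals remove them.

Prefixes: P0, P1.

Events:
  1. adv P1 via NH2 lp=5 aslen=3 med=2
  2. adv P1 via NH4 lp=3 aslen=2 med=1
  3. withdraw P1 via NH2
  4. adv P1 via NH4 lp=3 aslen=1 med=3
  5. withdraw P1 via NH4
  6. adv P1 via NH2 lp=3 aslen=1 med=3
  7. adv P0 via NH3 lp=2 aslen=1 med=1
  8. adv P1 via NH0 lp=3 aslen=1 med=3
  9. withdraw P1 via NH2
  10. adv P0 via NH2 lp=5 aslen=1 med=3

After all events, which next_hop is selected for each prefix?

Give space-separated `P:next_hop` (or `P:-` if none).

Op 1: best P0=- P1=NH2
Op 2: best P0=- P1=NH2
Op 3: best P0=- P1=NH4
Op 4: best P0=- P1=NH4
Op 5: best P0=- P1=-
Op 6: best P0=- P1=NH2
Op 7: best P0=NH3 P1=NH2
Op 8: best P0=NH3 P1=NH0
Op 9: best P0=NH3 P1=NH0
Op 10: best P0=NH2 P1=NH0

Answer: P0:NH2 P1:NH0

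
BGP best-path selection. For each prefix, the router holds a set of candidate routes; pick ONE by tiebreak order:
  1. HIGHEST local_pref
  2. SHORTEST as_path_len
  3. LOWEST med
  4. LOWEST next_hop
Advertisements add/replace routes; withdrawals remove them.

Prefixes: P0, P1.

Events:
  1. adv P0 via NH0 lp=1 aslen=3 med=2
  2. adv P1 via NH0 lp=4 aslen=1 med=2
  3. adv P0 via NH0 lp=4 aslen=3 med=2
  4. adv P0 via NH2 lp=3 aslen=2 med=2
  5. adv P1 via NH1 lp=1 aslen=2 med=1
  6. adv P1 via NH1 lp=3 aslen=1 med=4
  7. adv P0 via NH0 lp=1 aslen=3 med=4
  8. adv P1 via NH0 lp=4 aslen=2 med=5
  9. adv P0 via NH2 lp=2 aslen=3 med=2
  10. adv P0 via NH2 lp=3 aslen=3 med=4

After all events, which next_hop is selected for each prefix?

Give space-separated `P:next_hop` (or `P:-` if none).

Answer: P0:NH2 P1:NH0

Derivation:
Op 1: best P0=NH0 P1=-
Op 2: best P0=NH0 P1=NH0
Op 3: best P0=NH0 P1=NH0
Op 4: best P0=NH0 P1=NH0
Op 5: best P0=NH0 P1=NH0
Op 6: best P0=NH0 P1=NH0
Op 7: best P0=NH2 P1=NH0
Op 8: best P0=NH2 P1=NH0
Op 9: best P0=NH2 P1=NH0
Op 10: best P0=NH2 P1=NH0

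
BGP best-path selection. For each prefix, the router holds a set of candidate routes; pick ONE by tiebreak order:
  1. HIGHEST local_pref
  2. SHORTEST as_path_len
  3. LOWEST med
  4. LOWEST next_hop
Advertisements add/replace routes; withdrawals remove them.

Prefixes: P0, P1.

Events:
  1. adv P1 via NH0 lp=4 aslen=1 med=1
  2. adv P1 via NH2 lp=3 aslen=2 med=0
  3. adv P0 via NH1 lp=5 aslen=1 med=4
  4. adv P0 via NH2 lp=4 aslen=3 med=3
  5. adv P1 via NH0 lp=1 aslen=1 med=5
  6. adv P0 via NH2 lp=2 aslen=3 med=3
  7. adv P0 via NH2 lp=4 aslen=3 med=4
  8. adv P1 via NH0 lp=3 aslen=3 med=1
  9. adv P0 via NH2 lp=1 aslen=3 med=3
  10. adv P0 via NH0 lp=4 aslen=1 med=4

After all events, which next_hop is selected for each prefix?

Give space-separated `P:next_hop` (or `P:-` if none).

Op 1: best P0=- P1=NH0
Op 2: best P0=- P1=NH0
Op 3: best P0=NH1 P1=NH0
Op 4: best P0=NH1 P1=NH0
Op 5: best P0=NH1 P1=NH2
Op 6: best P0=NH1 P1=NH2
Op 7: best P0=NH1 P1=NH2
Op 8: best P0=NH1 P1=NH2
Op 9: best P0=NH1 P1=NH2
Op 10: best P0=NH1 P1=NH2

Answer: P0:NH1 P1:NH2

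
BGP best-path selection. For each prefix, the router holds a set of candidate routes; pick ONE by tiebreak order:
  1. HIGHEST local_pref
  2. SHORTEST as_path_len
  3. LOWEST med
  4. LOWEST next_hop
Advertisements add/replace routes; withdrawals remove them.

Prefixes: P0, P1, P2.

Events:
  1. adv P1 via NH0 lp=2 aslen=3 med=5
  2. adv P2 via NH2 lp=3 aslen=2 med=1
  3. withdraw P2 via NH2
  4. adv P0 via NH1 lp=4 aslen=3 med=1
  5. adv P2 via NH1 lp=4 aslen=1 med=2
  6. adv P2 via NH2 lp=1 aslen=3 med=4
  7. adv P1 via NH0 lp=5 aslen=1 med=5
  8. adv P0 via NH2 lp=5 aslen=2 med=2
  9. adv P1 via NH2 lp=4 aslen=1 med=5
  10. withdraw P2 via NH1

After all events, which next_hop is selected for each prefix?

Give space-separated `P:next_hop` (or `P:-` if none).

Op 1: best P0=- P1=NH0 P2=-
Op 2: best P0=- P1=NH0 P2=NH2
Op 3: best P0=- P1=NH0 P2=-
Op 4: best P0=NH1 P1=NH0 P2=-
Op 5: best P0=NH1 P1=NH0 P2=NH1
Op 6: best P0=NH1 P1=NH0 P2=NH1
Op 7: best P0=NH1 P1=NH0 P2=NH1
Op 8: best P0=NH2 P1=NH0 P2=NH1
Op 9: best P0=NH2 P1=NH0 P2=NH1
Op 10: best P0=NH2 P1=NH0 P2=NH2

Answer: P0:NH2 P1:NH0 P2:NH2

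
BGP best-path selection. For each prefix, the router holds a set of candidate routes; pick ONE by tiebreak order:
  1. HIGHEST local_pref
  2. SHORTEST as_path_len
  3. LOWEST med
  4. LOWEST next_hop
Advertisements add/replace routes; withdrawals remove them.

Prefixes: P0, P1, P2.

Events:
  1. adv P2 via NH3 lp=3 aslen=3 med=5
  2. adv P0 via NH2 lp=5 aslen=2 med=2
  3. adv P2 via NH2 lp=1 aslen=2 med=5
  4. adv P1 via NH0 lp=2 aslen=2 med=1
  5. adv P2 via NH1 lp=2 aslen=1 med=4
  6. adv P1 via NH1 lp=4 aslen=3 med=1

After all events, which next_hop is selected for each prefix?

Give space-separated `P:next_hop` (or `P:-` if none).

Answer: P0:NH2 P1:NH1 P2:NH3

Derivation:
Op 1: best P0=- P1=- P2=NH3
Op 2: best P0=NH2 P1=- P2=NH3
Op 3: best P0=NH2 P1=- P2=NH3
Op 4: best P0=NH2 P1=NH0 P2=NH3
Op 5: best P0=NH2 P1=NH0 P2=NH3
Op 6: best P0=NH2 P1=NH1 P2=NH3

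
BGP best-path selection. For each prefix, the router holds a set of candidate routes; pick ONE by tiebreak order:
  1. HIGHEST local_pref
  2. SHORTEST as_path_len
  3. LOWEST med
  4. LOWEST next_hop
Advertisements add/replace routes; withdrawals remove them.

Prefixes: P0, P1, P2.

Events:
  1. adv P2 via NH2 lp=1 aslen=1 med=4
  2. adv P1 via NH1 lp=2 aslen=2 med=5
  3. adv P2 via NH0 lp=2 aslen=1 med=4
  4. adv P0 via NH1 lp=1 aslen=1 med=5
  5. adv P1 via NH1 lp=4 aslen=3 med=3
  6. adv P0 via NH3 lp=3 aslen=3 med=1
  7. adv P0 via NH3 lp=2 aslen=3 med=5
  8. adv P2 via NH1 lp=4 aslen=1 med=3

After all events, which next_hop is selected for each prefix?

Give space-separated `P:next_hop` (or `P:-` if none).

Op 1: best P0=- P1=- P2=NH2
Op 2: best P0=- P1=NH1 P2=NH2
Op 3: best P0=- P1=NH1 P2=NH0
Op 4: best P0=NH1 P1=NH1 P2=NH0
Op 5: best P0=NH1 P1=NH1 P2=NH0
Op 6: best P0=NH3 P1=NH1 P2=NH0
Op 7: best P0=NH3 P1=NH1 P2=NH0
Op 8: best P0=NH3 P1=NH1 P2=NH1

Answer: P0:NH3 P1:NH1 P2:NH1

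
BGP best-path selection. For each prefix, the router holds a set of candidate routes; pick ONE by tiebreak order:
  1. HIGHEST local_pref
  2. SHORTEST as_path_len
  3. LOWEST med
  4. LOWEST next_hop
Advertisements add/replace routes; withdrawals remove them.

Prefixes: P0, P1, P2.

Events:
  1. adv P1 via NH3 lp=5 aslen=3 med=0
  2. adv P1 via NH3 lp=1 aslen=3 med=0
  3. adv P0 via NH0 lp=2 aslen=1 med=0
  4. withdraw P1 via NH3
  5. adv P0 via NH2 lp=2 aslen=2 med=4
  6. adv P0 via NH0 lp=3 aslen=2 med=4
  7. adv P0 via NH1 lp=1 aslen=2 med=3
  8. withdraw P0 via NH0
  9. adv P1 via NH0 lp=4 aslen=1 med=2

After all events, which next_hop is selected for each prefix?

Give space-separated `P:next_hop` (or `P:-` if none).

Answer: P0:NH2 P1:NH0 P2:-

Derivation:
Op 1: best P0=- P1=NH3 P2=-
Op 2: best P0=- P1=NH3 P2=-
Op 3: best P0=NH0 P1=NH3 P2=-
Op 4: best P0=NH0 P1=- P2=-
Op 5: best P0=NH0 P1=- P2=-
Op 6: best P0=NH0 P1=- P2=-
Op 7: best P0=NH0 P1=- P2=-
Op 8: best P0=NH2 P1=- P2=-
Op 9: best P0=NH2 P1=NH0 P2=-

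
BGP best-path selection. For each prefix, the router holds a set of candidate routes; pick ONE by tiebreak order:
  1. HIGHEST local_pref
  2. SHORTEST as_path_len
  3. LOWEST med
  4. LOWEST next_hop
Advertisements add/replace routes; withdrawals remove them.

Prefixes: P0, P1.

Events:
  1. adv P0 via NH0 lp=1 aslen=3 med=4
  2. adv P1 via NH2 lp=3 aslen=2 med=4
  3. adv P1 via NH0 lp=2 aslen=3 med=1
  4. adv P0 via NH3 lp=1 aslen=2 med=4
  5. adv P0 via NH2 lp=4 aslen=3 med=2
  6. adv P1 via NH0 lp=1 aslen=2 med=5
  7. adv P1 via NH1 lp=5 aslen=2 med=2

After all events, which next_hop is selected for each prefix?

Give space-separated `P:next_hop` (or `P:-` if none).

Answer: P0:NH2 P1:NH1

Derivation:
Op 1: best P0=NH0 P1=-
Op 2: best P0=NH0 P1=NH2
Op 3: best P0=NH0 P1=NH2
Op 4: best P0=NH3 P1=NH2
Op 5: best P0=NH2 P1=NH2
Op 6: best P0=NH2 P1=NH2
Op 7: best P0=NH2 P1=NH1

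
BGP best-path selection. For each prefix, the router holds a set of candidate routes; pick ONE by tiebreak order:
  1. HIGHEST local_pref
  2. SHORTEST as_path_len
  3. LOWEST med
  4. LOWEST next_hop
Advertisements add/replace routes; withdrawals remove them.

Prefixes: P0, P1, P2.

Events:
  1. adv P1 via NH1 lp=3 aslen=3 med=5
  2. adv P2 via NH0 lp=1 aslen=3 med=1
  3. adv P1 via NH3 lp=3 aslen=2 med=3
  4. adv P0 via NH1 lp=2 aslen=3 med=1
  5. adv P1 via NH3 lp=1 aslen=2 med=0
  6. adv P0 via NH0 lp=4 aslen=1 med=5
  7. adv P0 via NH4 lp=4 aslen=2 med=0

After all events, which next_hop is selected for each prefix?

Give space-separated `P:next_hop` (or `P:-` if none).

Op 1: best P0=- P1=NH1 P2=-
Op 2: best P0=- P1=NH1 P2=NH0
Op 3: best P0=- P1=NH3 P2=NH0
Op 4: best P0=NH1 P1=NH3 P2=NH0
Op 5: best P0=NH1 P1=NH1 P2=NH0
Op 6: best P0=NH0 P1=NH1 P2=NH0
Op 7: best P0=NH0 P1=NH1 P2=NH0

Answer: P0:NH0 P1:NH1 P2:NH0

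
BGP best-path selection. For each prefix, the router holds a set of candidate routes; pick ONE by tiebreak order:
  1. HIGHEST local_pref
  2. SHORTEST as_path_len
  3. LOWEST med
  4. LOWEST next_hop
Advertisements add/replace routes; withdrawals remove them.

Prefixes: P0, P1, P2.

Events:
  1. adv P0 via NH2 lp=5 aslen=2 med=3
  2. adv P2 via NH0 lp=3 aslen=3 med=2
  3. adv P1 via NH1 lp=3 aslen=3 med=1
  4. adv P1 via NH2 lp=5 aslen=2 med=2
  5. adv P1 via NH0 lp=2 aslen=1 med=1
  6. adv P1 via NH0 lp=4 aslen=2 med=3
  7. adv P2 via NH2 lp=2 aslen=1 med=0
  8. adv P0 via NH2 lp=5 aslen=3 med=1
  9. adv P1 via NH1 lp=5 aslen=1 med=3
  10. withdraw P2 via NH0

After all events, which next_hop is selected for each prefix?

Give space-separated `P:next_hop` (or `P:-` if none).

Answer: P0:NH2 P1:NH1 P2:NH2

Derivation:
Op 1: best P0=NH2 P1=- P2=-
Op 2: best P0=NH2 P1=- P2=NH0
Op 3: best P0=NH2 P1=NH1 P2=NH0
Op 4: best P0=NH2 P1=NH2 P2=NH0
Op 5: best P0=NH2 P1=NH2 P2=NH0
Op 6: best P0=NH2 P1=NH2 P2=NH0
Op 7: best P0=NH2 P1=NH2 P2=NH0
Op 8: best P0=NH2 P1=NH2 P2=NH0
Op 9: best P0=NH2 P1=NH1 P2=NH0
Op 10: best P0=NH2 P1=NH1 P2=NH2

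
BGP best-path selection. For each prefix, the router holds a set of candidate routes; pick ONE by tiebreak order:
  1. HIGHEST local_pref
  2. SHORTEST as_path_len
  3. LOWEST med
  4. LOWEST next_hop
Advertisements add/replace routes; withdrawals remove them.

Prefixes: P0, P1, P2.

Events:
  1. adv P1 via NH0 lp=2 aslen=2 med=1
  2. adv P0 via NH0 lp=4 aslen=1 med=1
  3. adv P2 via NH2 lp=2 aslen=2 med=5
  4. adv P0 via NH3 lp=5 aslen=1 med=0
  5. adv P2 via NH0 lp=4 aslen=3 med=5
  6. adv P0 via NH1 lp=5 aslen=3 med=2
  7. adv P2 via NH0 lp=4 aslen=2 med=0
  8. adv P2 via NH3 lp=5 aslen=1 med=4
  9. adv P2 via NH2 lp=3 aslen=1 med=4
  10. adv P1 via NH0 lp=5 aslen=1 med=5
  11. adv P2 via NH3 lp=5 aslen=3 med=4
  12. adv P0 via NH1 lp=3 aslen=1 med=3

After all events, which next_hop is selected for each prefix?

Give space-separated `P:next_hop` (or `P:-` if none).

Answer: P0:NH3 P1:NH0 P2:NH3

Derivation:
Op 1: best P0=- P1=NH0 P2=-
Op 2: best P0=NH0 P1=NH0 P2=-
Op 3: best P0=NH0 P1=NH0 P2=NH2
Op 4: best P0=NH3 P1=NH0 P2=NH2
Op 5: best P0=NH3 P1=NH0 P2=NH0
Op 6: best P0=NH3 P1=NH0 P2=NH0
Op 7: best P0=NH3 P1=NH0 P2=NH0
Op 8: best P0=NH3 P1=NH0 P2=NH3
Op 9: best P0=NH3 P1=NH0 P2=NH3
Op 10: best P0=NH3 P1=NH0 P2=NH3
Op 11: best P0=NH3 P1=NH0 P2=NH3
Op 12: best P0=NH3 P1=NH0 P2=NH3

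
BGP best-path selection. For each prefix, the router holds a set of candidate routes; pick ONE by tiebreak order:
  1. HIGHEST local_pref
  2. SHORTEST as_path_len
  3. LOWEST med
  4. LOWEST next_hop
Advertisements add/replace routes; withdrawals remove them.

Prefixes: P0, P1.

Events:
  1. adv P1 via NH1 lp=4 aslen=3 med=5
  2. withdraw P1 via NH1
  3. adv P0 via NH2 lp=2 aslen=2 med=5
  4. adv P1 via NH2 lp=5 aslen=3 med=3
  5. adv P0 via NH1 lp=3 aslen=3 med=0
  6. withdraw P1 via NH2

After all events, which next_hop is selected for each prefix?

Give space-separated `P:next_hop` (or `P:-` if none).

Answer: P0:NH1 P1:-

Derivation:
Op 1: best P0=- P1=NH1
Op 2: best P0=- P1=-
Op 3: best P0=NH2 P1=-
Op 4: best P0=NH2 P1=NH2
Op 5: best P0=NH1 P1=NH2
Op 6: best P0=NH1 P1=-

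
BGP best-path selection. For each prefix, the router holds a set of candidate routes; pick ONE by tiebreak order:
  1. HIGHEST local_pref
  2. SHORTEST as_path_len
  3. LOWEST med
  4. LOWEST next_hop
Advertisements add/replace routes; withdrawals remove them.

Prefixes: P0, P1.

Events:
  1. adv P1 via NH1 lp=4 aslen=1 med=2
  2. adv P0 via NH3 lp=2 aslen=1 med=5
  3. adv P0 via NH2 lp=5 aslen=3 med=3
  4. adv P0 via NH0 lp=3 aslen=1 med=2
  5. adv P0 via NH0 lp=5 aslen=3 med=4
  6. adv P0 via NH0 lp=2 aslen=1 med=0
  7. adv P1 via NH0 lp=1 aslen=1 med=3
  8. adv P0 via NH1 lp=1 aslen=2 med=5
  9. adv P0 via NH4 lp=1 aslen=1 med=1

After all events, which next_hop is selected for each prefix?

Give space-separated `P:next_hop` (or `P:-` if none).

Op 1: best P0=- P1=NH1
Op 2: best P0=NH3 P1=NH1
Op 3: best P0=NH2 P1=NH1
Op 4: best P0=NH2 P1=NH1
Op 5: best P0=NH2 P1=NH1
Op 6: best P0=NH2 P1=NH1
Op 7: best P0=NH2 P1=NH1
Op 8: best P0=NH2 P1=NH1
Op 9: best P0=NH2 P1=NH1

Answer: P0:NH2 P1:NH1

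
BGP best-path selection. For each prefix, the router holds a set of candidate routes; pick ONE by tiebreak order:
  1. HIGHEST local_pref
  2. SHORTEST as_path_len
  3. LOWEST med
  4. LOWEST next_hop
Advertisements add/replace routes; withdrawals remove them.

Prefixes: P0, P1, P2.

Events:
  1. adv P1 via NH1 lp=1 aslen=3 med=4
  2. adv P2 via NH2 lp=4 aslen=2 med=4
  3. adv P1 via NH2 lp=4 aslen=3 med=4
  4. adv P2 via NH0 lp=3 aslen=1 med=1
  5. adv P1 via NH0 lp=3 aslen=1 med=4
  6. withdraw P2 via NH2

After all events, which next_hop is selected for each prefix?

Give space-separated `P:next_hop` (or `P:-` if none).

Answer: P0:- P1:NH2 P2:NH0

Derivation:
Op 1: best P0=- P1=NH1 P2=-
Op 2: best P0=- P1=NH1 P2=NH2
Op 3: best P0=- P1=NH2 P2=NH2
Op 4: best P0=- P1=NH2 P2=NH2
Op 5: best P0=- P1=NH2 P2=NH2
Op 6: best P0=- P1=NH2 P2=NH0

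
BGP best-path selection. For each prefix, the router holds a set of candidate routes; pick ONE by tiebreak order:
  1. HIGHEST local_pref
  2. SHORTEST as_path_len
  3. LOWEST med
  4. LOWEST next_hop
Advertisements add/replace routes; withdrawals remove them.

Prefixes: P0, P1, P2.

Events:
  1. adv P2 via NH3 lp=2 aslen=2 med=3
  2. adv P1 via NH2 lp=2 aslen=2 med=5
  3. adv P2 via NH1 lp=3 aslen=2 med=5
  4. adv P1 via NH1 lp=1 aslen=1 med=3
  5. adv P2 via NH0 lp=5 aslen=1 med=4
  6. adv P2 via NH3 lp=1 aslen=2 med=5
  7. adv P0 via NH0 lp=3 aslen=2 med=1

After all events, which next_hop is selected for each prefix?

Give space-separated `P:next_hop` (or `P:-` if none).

Op 1: best P0=- P1=- P2=NH3
Op 2: best P0=- P1=NH2 P2=NH3
Op 3: best P0=- P1=NH2 P2=NH1
Op 4: best P0=- P1=NH2 P2=NH1
Op 5: best P0=- P1=NH2 P2=NH0
Op 6: best P0=- P1=NH2 P2=NH0
Op 7: best P0=NH0 P1=NH2 P2=NH0

Answer: P0:NH0 P1:NH2 P2:NH0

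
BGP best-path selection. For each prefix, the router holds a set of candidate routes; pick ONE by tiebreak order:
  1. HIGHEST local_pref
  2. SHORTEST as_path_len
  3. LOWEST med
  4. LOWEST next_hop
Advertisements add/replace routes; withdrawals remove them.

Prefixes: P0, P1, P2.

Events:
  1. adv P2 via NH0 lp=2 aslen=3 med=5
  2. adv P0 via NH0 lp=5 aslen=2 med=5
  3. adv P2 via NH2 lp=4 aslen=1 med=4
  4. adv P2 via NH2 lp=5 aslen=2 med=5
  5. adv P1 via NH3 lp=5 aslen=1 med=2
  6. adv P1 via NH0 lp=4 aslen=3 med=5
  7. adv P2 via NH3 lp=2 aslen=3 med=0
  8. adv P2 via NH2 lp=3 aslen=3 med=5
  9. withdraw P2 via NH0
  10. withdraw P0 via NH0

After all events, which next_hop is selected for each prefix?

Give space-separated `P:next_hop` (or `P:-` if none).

Answer: P0:- P1:NH3 P2:NH2

Derivation:
Op 1: best P0=- P1=- P2=NH0
Op 2: best P0=NH0 P1=- P2=NH0
Op 3: best P0=NH0 P1=- P2=NH2
Op 4: best P0=NH0 P1=- P2=NH2
Op 5: best P0=NH0 P1=NH3 P2=NH2
Op 6: best P0=NH0 P1=NH3 P2=NH2
Op 7: best P0=NH0 P1=NH3 P2=NH2
Op 8: best P0=NH0 P1=NH3 P2=NH2
Op 9: best P0=NH0 P1=NH3 P2=NH2
Op 10: best P0=- P1=NH3 P2=NH2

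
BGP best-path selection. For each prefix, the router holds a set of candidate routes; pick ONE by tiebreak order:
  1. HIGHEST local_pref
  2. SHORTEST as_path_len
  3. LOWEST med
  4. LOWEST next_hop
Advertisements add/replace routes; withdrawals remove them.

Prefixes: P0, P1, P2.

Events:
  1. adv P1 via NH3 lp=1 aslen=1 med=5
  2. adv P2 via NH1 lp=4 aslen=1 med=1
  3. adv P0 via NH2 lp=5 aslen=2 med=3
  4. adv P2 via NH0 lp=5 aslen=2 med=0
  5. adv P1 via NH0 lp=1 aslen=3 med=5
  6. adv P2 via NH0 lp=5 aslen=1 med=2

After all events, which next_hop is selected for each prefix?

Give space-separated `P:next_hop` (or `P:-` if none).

Op 1: best P0=- P1=NH3 P2=-
Op 2: best P0=- P1=NH3 P2=NH1
Op 3: best P0=NH2 P1=NH3 P2=NH1
Op 4: best P0=NH2 P1=NH3 P2=NH0
Op 5: best P0=NH2 P1=NH3 P2=NH0
Op 6: best P0=NH2 P1=NH3 P2=NH0

Answer: P0:NH2 P1:NH3 P2:NH0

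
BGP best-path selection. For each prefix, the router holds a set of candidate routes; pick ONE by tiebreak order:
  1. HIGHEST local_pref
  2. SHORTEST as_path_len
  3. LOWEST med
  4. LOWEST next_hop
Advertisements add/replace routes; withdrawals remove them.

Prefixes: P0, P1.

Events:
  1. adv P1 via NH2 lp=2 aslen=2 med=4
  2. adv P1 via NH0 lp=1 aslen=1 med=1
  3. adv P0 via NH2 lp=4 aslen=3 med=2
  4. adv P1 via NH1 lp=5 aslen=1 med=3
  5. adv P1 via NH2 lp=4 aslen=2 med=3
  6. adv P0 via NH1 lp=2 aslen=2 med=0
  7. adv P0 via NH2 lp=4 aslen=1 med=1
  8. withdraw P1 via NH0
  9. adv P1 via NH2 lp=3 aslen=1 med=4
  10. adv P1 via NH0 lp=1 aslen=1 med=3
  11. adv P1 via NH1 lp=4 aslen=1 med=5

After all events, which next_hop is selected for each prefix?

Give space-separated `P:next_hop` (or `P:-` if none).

Op 1: best P0=- P1=NH2
Op 2: best P0=- P1=NH2
Op 3: best P0=NH2 P1=NH2
Op 4: best P0=NH2 P1=NH1
Op 5: best P0=NH2 P1=NH1
Op 6: best P0=NH2 P1=NH1
Op 7: best P0=NH2 P1=NH1
Op 8: best P0=NH2 P1=NH1
Op 9: best P0=NH2 P1=NH1
Op 10: best P0=NH2 P1=NH1
Op 11: best P0=NH2 P1=NH1

Answer: P0:NH2 P1:NH1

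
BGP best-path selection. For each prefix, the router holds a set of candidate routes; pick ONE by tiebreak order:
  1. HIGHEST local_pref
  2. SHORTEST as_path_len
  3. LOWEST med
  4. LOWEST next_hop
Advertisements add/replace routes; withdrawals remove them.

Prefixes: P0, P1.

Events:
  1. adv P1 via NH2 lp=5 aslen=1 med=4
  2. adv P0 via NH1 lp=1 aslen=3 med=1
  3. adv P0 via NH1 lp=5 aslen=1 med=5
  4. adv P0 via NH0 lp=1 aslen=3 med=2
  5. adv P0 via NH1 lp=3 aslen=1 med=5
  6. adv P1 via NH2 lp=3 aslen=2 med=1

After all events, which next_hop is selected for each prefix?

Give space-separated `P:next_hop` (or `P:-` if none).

Answer: P0:NH1 P1:NH2

Derivation:
Op 1: best P0=- P1=NH2
Op 2: best P0=NH1 P1=NH2
Op 3: best P0=NH1 P1=NH2
Op 4: best P0=NH1 P1=NH2
Op 5: best P0=NH1 P1=NH2
Op 6: best P0=NH1 P1=NH2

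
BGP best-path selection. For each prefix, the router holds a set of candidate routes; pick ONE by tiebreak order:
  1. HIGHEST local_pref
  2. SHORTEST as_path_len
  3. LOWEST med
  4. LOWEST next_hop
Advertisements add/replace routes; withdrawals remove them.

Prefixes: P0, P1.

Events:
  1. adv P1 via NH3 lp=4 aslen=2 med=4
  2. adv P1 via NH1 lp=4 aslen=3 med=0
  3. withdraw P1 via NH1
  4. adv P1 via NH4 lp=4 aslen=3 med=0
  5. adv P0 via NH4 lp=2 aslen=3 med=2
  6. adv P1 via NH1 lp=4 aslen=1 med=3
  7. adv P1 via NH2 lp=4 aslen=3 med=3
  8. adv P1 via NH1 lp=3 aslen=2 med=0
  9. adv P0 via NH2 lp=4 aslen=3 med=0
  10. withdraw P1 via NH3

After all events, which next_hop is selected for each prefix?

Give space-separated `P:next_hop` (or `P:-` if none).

Answer: P0:NH2 P1:NH4

Derivation:
Op 1: best P0=- P1=NH3
Op 2: best P0=- P1=NH3
Op 3: best P0=- P1=NH3
Op 4: best P0=- P1=NH3
Op 5: best P0=NH4 P1=NH3
Op 6: best P0=NH4 P1=NH1
Op 7: best P0=NH4 P1=NH1
Op 8: best P0=NH4 P1=NH3
Op 9: best P0=NH2 P1=NH3
Op 10: best P0=NH2 P1=NH4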